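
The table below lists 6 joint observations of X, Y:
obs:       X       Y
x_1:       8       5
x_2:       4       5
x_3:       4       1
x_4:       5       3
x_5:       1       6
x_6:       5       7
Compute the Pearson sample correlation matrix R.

Step 1 — column means:
  mean(X) = (8 + 4 + 4 + 5 + 1 + 5) / 6 = 27/6 = 4.5
  mean(Y) = (5 + 5 + 1 + 3 + 6 + 7) / 6 = 27/6 = 4.5

Step 2 — sample variances and covariances s[i,j] = (1/(n-1)) · Σ_k (x_{k,i} - mean_i) · (x_{k,j} - mean_j), with n-1 = 5:
  s[X,X] = ((3.5)·(3.5) + (-0.5)·(-0.5) + (-0.5)·(-0.5) + (0.5)·(0.5) + (-3.5)·(-3.5) + (0.5)·(0.5)) / 5 = 25.5/5 = 5.1
  s[X,Y] = ((3.5)·(0.5) + (-0.5)·(0.5) + (-0.5)·(-3.5) + (0.5)·(-1.5) + (-3.5)·(1.5) + (0.5)·(2.5)) / 5 = -1.5/5 = -0.3
  s[Y,Y] = ((0.5)·(0.5) + (0.5)·(0.5) + (-3.5)·(-3.5) + (-1.5)·(-1.5) + (1.5)·(1.5) + (2.5)·(2.5)) / 5 = 23.5/5 = 4.7
  Sample standard deviations s_i = √(s[i,i]):
  s(X) = √(5.1) = 2.2583
  s(Y) = √(4.7) = 2.1679

Step 3 — r_{ij} = s_{ij} / (s_i · s_j):
  r[X,X] = 1 (diagonal).
  r[X,Y] = -0.3 / (2.2583 · 2.1679) = -0.3 / 4.8959 = -0.0613
  r[Y,Y] = 1 (diagonal).

R is symmetric with unit diagonal. Assembling:

R = [[1, -0.0613],
 [-0.0613, 1]]


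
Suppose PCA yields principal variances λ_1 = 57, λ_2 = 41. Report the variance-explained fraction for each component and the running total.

Step 1 — total variance = trace(Sigma) = Σ λ_i = 57 + 41 = 98.

Step 2 — fraction explained by component i = λ_i / Σ λ:
  PC1: 57/98 = 0.5816
  PC2: 41/98 = 0.4184

Step 3 — cumulative fraction after k components = (λ_1 + ... + λ_k) / Σ λ:
  k = 1: 57/98 = 0.5816
  k = 2: (57 + 41)/98 = 98/98 = 1

Summary (fraction, with percent):

explained: PC1 0.5816 (58.16%), PC2 0.4184 (41.84%);  cumulative: 0.5816, 1


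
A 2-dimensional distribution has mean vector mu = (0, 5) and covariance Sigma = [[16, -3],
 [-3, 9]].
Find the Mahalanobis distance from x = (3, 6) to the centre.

Step 1 — centre the observation: (x - mu) = (3, 1).

Step 2 — invert Sigma. det(Sigma) = 16·9 - (-3)² = 135.
  Sigma^{-1} = (1/det) · [[d, -b], [-b, a]] = [[0.0667, 0.0222],
 [0.0222, 0.1185]].

Step 3 — form the quadratic (x - mu)^T · Sigma^{-1} · (x - mu):
  Sigma^{-1} · (x - mu) = (0.2222, 0.1852).
  (x - mu)^T · [Sigma^{-1} · (x - mu)] = (3)·(0.2222) + (1)·(0.1852) = 0.8519.

Step 4 — take square root: d = √(0.8519) ≈ 0.923.

d(x, mu) = √(0.8519) ≈ 0.923


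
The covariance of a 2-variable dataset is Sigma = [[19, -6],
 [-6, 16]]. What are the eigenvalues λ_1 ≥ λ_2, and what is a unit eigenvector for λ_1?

Step 1 — characteristic polynomial of 2×2 Sigma:
  det(Sigma - λI) = λ² - trace · λ + det = 0.
  trace = 19 + 16 = 35, det = 19·16 - (-6)² = 268.
Step 2 — discriminant:
  Δ = trace² - 4·det = 1225 - 1072 = 153.
Step 3 — eigenvalues:
  λ = (trace ± √Δ)/2 = (35 ± 12.3693)/2,
  λ_1 = 23.6847,  λ_2 = 11.3153.

Step 4 — unit eigenvector for λ_1: solve (Sigma - λ_1 I)v = 0. First row:
  (19 - 23.6847)·v_x + (-6)·v_y = 0, i.e. (-4.6847)·v_x + (-6)·v_y = 0,
  so v ∝ (b, λ_1 - a) = (-6, 4.6847); multiply by -1 so the first entry is positive: u = (6, -4.6847).
  ||u|| = √((6)² + (-4.6847)²) = √(57.946) ≈ 7.6122,
  v_1 = u/||u|| ≈ (0.7882, -0.6154) (||v_1|| = 1).

λ_1 = 23.6847,  λ_2 = 11.3153;  v_1 ≈ (0.7882, -0.6154)


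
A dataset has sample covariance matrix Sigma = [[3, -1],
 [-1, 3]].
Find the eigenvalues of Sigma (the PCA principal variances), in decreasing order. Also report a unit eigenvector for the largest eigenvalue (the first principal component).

Step 1 — characteristic polynomial of 2×2 Sigma:
  det(Sigma - λI) = λ² - trace · λ + det = 0.
  trace = 3 + 3 = 6, det = 3·3 - (-1)² = 8.
Step 2 — discriminant:
  Δ = trace² - 4·det = 36 - 32 = 4.
Step 3 — eigenvalues:
  λ = (trace ± √Δ)/2 = (6 ± 2)/2,
  λ_1 = 4,  λ_2 = 2.

Step 4 — unit eigenvector for λ_1: solve (Sigma - λ_1 I)v = 0. First row:
  (3 - 4)·v_x + (-1)·v_y = 0, i.e. (-1)·v_x + (-1)·v_y = 0,
  so v ∝ (b, λ_1 - a) = (-1, 1); multiply by -1 so the first entry is positive: u = (1, -1).
  ||u|| = √((1)² + (-1)²) = √(2) ≈ 1.4142,
  v_1 = u/||u|| ≈ (0.7071, -0.7071) (||v_1|| = 1).

λ_1 = 4,  λ_2 = 2;  v_1 ≈ (0.7071, -0.7071)


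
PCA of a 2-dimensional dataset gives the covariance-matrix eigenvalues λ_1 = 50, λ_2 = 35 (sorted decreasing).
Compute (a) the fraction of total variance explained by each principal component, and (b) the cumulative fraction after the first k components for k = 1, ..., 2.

Step 1 — total variance = trace(Sigma) = Σ λ_i = 50 + 35 = 85.

Step 2 — fraction explained by component i = λ_i / Σ λ:
  PC1: 50/85 = 0.5882
  PC2: 35/85 = 0.4118

Step 3 — cumulative fraction after k components = (λ_1 + ... + λ_k) / Σ λ:
  k = 1: 50/85 = 0.5882
  k = 2: (50 + 35)/85 = 85/85 = 1

Summary (fraction, with percent):

explained: PC1 0.5882 (58.82%), PC2 0.4118 (41.18%);  cumulative: 0.5882, 1


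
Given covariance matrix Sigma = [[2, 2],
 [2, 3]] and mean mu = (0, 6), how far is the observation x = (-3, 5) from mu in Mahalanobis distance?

Step 1 — centre the observation: (x - mu) = (-3, -1).

Step 2 — invert Sigma. det(Sigma) = 2·3 - (2)² = 2.
  Sigma^{-1} = (1/det) · [[d, -b], [-b, a]] = [[1.5, -1],
 [-1, 1]].

Step 3 — form the quadratic (x - mu)^T · Sigma^{-1} · (x - mu):
  Sigma^{-1} · (x - mu) = (-3.5, 2).
  (x - mu)^T · [Sigma^{-1} · (x - mu)] = (-3)·(-3.5) + (-1)·(2) = 8.5.

Step 4 — take square root: d = √(8.5) ≈ 2.9155.

d(x, mu) = √(8.5) ≈ 2.9155


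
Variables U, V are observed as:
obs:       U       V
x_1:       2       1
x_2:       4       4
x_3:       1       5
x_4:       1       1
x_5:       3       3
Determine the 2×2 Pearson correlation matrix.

Step 1 — column means:
  mean(U) = (2 + 4 + 1 + 1 + 3) / 5 = 11/5 = 2.2
  mean(V) = (1 + 4 + 5 + 1 + 3) / 5 = 14/5 = 2.8

Step 2 — sample variances and covariances s[i,j] = (1/(n-1)) · Σ_k (x_{k,i} - mean_i) · (x_{k,j} - mean_j), with n-1 = 4:
  s[U,U] = ((-0.2)·(-0.2) + (1.8)·(1.8) + (-1.2)·(-1.2) + (-1.2)·(-1.2) + (0.8)·(0.8)) / 4 = 6.8/4 = 1.7
  s[U,V] = ((-0.2)·(-1.8) + (1.8)·(1.2) + (-1.2)·(2.2) + (-1.2)·(-1.8) + (0.8)·(0.2)) / 4 = 2.2/4 = 0.55
  s[V,V] = ((-1.8)·(-1.8) + (1.2)·(1.2) + (2.2)·(2.2) + (-1.8)·(-1.8) + (0.2)·(0.2)) / 4 = 12.8/4 = 3.2
  Sample standard deviations s_i = √(s[i,i]):
  s(U) = √(1.7) = 1.3038
  s(V) = √(3.2) = 1.7889

Step 3 — r_{ij} = s_{ij} / (s_i · s_j):
  r[U,U] = 1 (diagonal).
  r[U,V] = 0.55 / (1.3038 · 1.7889) = 0.55 / 2.3324 = 0.2358
  r[V,V] = 1 (diagonal).

R is symmetric with unit diagonal. Assembling:

R = [[1, 0.2358],
 [0.2358, 1]]


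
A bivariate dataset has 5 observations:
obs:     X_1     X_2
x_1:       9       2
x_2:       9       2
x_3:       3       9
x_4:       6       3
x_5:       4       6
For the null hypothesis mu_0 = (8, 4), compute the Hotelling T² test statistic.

Step 1 — sample mean vector:
  mean(X_1) = (9 + 9 + 3 + 6 + 4) / 5 = 31/5 = 6.2
  mean(X_2) = (2 + 2 + 9 + 3 + 6) / 5 = 22/5 = 4.4
  x̄ = (6.2, 4.4),  deviation x̄ - mu_0 = (6.2, 4.4) - (8, 4) = (-1.8, 0.4).

Step 2 — sample covariance matrix, S[i,j] = (1/(n-1)) · Σ_k (x_{k,i} - mean_i) · (x_{k,j} - mean_j), divisor n-1 = 4:
  S[X_1,X_1] = ((2.8)·(2.8) + (2.8)·(2.8) + (-3.2)·(-3.2) + (-0.2)·(-0.2) + (-2.2)·(-2.2)) / 4 = 30.8/4 = 7.7
  S[X_1,X_2] = ((2.8)·(-2.4) + (2.8)·(-2.4) + (-3.2)·(4.6) + (-0.2)·(-1.4) + (-2.2)·(1.6)) / 4 = -31.4/4 = -7.85
  S[X_2,X_2] = ((-2.4)·(-2.4) + (-2.4)·(-2.4) + (4.6)·(4.6) + (-1.4)·(-1.4) + (1.6)·(1.6)) / 4 = 37.2/4 = 9.3
  S = [[7.7, -7.85],
 [-7.85, 9.3]].

Step 3 — invert S. det(S) = 7.7·9.3 - (-7.85)² = 9.9875.
  S^{-1} = (1/det) · [[d, -b], [-b, a]] = [[0.9312, 0.786],
 [0.786, 0.771]].

Step 4 — quadratic form (x̄ - mu_0)^T · S^{-1} · (x̄ - mu_0):
  S^{-1} · (x̄ - mu_0) = (-1.3617, -1.1064),
  (x̄ - mu_0)^T · [...] = (-1.8)·(-1.3617) + (0.4)·(-1.1064) = 2.0085.

Step 5 — scale by n: T² = 5 · 2.0085 = 10.0426.

T² ≈ 10.0426


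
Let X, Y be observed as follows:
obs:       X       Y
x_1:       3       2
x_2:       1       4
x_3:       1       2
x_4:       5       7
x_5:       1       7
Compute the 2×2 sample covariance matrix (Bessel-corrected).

Step 1 — column means:
  mean(X) = (3 + 1 + 1 + 5 + 1) / 5 = 11/5 = 2.2
  mean(Y) = (2 + 4 + 2 + 7 + 7) / 5 = 22/5 = 4.4

Step 2 — sample covariance S[i,j] = (1/(n-1)) · Σ_k (x_{k,i} - mean_i) · (x_{k,j} - mean_j), with n-1 = 4.
  S[X,X] = ((0.8)·(0.8) + (-1.2)·(-1.2) + (-1.2)·(-1.2) + (2.8)·(2.8) + (-1.2)·(-1.2)) / 4 = 12.8/4 = 3.2
  S[X,Y] = ((0.8)·(-2.4) + (-1.2)·(-0.4) + (-1.2)·(-2.4) + (2.8)·(2.6) + (-1.2)·(2.6)) / 4 = 5.6/4 = 1.4
  S[Y,Y] = ((-2.4)·(-2.4) + (-0.4)·(-0.4) + (-2.4)·(-2.4) + (2.6)·(2.6) + (2.6)·(2.6)) / 4 = 25.2/4 = 6.3

S is symmetric (S[j,i] = S[i,j]). Assembling:

S = [[3.2, 1.4],
 [1.4, 6.3]]


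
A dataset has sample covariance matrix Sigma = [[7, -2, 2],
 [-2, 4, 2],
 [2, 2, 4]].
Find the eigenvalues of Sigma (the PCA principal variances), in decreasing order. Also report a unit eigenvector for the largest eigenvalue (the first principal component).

Step 1 — characteristic polynomial p(λ) = det(λI - Sigma) = λ³ - tr·λ² + c_1·λ - det, where tr = trace, c_1 = sum of the principal 2×2 minors, det = det(Sigma):
  tr = 7 + 4 + 4 = 15,
  c_1 = (7·4 - (-2)²) + (7·4 - (2)²) + (4·4 - (2)²) = 24 + 24 + 12 = 60,
  det = 7·(4·4 - (2)²) - (-2)·((-2)·4 - (2)·(2)) + (2)·((-2)·(2) - 4·(2)) = 7·(12) - (-2)·(-12) + (2)·(-12) = 36.
  So p(λ) = λ³ - 15λ² + 60λ - 36.
Step 2 — look for an integer root (rational root theorem: any rational root is an integer divisor of 36). Testing λ = 6:
  p(6) = 216 - 540 + 360 - 36 = 0  ✓
  Dividing out (λ - 6): p(λ) = (λ - 6)(λ² - 9λ + 6).
Step 3 — remaining eigenvalues from the quadratic λ² - 9λ + 6 = 0:
  Δ = 9² - 4·6 = 81 - 24 = 57,  λ = (9 ± √57)/2 = (9 ± 7.5498)/2 ≈ 8.2749 or 0.7251.
  Sorted: λ_1 = 8.2749,  λ_2 = 6,  λ_3 = 0.7251  (check: sum = 15 = tr ✓).

Step 4 — unit eigenvector for λ_1 ≈ 8.2749: v spans the null space of (Sigma - λ_1 I), whose rows are
  r_1 = (-1.2749, -2, 2),  r_2 = (-2, -4.2749, 2),  r_3 = (2, 2, -4.2749).
  v is orthogonal to every row, so take v ∝ r_1 × r_2 = ((-2)·(2) - (2)·(-4.2749), (2)·(-2) - (-1.2749)·(2), (-1.2749)·(-4.2749) - (-2)·(-2)) ≈ (4.5498, -1.4502, 1.4502).
  Let u = (4.5498, -1.4502, 1.4502).
  ||u|| = √((4.5498)² + (-1.4502)² + (1.4502)²) = √(24.907) ≈ 4.9907,  v_1 = u/||u|| ≈ (0.9117, -0.2906, 0.2906) (||v_1|| = 1).

λ_1 = 8.2749,  λ_2 = 6,  λ_3 = 0.7251;  v_1 ≈ (0.9117, -0.2906, 0.2906)


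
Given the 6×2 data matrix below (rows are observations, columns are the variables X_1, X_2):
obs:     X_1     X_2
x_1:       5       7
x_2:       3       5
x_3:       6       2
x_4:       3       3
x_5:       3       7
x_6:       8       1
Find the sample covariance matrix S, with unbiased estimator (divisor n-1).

Step 1 — column means:
  mean(X_1) = (5 + 3 + 6 + 3 + 3 + 8) / 6 = 28/6 = 4.6667
  mean(X_2) = (7 + 5 + 2 + 3 + 7 + 1) / 6 = 25/6 = 4.1667

Step 2 — sample covariance S[i,j] = (1/(n-1)) · Σ_k (x_{k,i} - mean_i) · (x_{k,j} - mean_j), with n-1 = 5.
  S[X_1,X_1] = ((0.3333)·(0.3333) + (-1.6667)·(-1.6667) + (1.3333)·(1.3333) + (-1.6667)·(-1.6667) + (-1.6667)·(-1.6667) + (3.3333)·(3.3333)) / 5 = 21.3333/5 = 4.2667
  S[X_1,X_2] = ((0.3333)·(2.8333) + (-1.6667)·(0.8333) + (1.3333)·(-2.1667) + (-1.6667)·(-1.1667) + (-1.6667)·(2.8333) + (3.3333)·(-3.1667)) / 5 = -16.6667/5 = -3.3333
  S[X_2,X_2] = ((2.8333)·(2.8333) + (0.8333)·(0.8333) + (-2.1667)·(-2.1667) + (-1.1667)·(-1.1667) + (2.8333)·(2.8333) + (-3.1667)·(-3.1667)) / 5 = 32.8333/5 = 6.5667

S is symmetric (S[j,i] = S[i,j]). Assembling:

S = [[4.2667, -3.3333],
 [-3.3333, 6.5667]]


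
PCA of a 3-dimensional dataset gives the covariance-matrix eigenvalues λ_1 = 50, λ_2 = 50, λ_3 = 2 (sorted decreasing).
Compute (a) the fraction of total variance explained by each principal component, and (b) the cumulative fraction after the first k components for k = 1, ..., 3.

Step 1 — total variance = trace(Sigma) = Σ λ_i = 50 + 50 + 2 = 102.

Step 2 — fraction explained by component i = λ_i / Σ λ:
  PC1: 50/102 = 0.4902
  PC2: 50/102 = 0.4902
  PC3: 2/102 = 0.0196

Step 3 — cumulative fraction after k components = (λ_1 + ... + λ_k) / Σ λ:
  k = 1: 50/102 = 0.4902
  k = 2: (50 + 50)/102 = 100/102 = 0.9804
  k = 3: (50 + 50 + 2)/102 = 102/102 = 1

Summary (fraction, with percent):

explained: PC1 0.4902 (49.02%), PC2 0.4902 (49.02%), PC3 0.0196 (1.96%);  cumulative: 0.4902, 0.9804, 1


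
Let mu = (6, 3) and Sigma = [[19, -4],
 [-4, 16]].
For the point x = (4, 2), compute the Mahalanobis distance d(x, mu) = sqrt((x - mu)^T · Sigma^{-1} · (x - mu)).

Step 1 — centre the observation: (x - mu) = (-2, -1).

Step 2 — invert Sigma. det(Sigma) = 19·16 - (-4)² = 288.
  Sigma^{-1} = (1/det) · [[d, -b], [-b, a]] = [[0.0556, 0.0139],
 [0.0139, 0.066]].

Step 3 — form the quadratic (x - mu)^T · Sigma^{-1} · (x - mu):
  Sigma^{-1} · (x - mu) = (-0.125, -0.0938).
  (x - mu)^T · [Sigma^{-1} · (x - mu)] = (-2)·(-0.125) + (-1)·(-0.0938) = 0.3438.

Step 4 — take square root: d = √(0.3438) ≈ 0.5863.

d(x, mu) = √(0.3438) ≈ 0.5863


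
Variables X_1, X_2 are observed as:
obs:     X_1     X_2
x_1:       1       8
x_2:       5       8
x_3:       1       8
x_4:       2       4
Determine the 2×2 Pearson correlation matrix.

Step 1 — column means:
  mean(X_1) = (1 + 5 + 1 + 2) / 4 = 9/4 = 2.25
  mean(X_2) = (8 + 8 + 8 + 4) / 4 = 28/4 = 7

Step 2 — sample variances and covariances s[i,j] = (1/(n-1)) · Σ_k (x_{k,i} - mean_i) · (x_{k,j} - mean_j), with n-1 = 3:
  s[X_1,X_1] = ((-1.25)·(-1.25) + (2.75)·(2.75) + (-1.25)·(-1.25) + (-0.25)·(-0.25)) / 3 = 10.75/3 = 3.5833
  s[X_1,X_2] = ((-1.25)·(1) + (2.75)·(1) + (-1.25)·(1) + (-0.25)·(-3)) / 3 = 1/3 = 0.3333
  s[X_2,X_2] = ((1)·(1) + (1)·(1) + (1)·(1) + (-3)·(-3)) / 3 = 12/3 = 4
  Sample standard deviations s_i = √(s[i,i]):
  s(X_1) = √(3.5833) = 1.893
  s(X_2) = √(4) = 2

Step 3 — r_{ij} = s_{ij} / (s_i · s_j):
  r[X_1,X_1] = 1 (diagonal).
  r[X_1,X_2] = 0.3333 / (1.893 · 2) = 0.3333 / 3.7859 = 0.088
  r[X_2,X_2] = 1 (diagonal).

R is symmetric with unit diagonal. Assembling:

R = [[1, 0.088],
 [0.088, 1]]


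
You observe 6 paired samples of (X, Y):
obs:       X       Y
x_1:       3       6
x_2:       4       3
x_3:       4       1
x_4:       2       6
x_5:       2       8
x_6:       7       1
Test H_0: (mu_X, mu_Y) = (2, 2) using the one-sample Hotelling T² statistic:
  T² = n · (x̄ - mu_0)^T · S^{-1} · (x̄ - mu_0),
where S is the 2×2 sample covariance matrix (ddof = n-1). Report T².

Step 1 — sample mean vector:
  mean(X) = (3 + 4 + 4 + 2 + 2 + 7) / 6 = 22/6 = 3.6667
  mean(Y) = (6 + 3 + 1 + 6 + 8 + 1) / 6 = 25/6 = 4.1667
  x̄ = (3.6667, 4.1667),  deviation x̄ - mu_0 = (3.6667, 4.1667) - (2, 2) = (1.6667, 2.1667).

Step 2 — sample covariance matrix, S[i,j] = (1/(n-1)) · Σ_k (x_{k,i} - mean_i) · (x_{k,j} - mean_j), divisor n-1 = 5:
  S[X,X] = ((-0.6667)·(-0.6667) + (0.3333)·(0.3333) + (0.3333)·(0.3333) + (-1.6667)·(-1.6667) + (-1.6667)·(-1.6667) + (3.3333)·(3.3333)) / 5 = 17.3333/5 = 3.4667
  S[X,Y] = ((-0.6667)·(1.8333) + (0.3333)·(-1.1667) + (0.3333)·(-3.1667) + (-1.6667)·(1.8333) + (-1.6667)·(3.8333) + (3.3333)·(-3.1667)) / 5 = -22.6667/5 = -4.5333
  S[Y,Y] = ((1.8333)·(1.8333) + (-1.1667)·(-1.1667) + (-3.1667)·(-3.1667) + (1.8333)·(1.8333) + (3.8333)·(3.8333) + (-3.1667)·(-3.1667)) / 5 = 42.8333/5 = 8.5667
  S = [[3.4667, -4.5333],
 [-4.5333, 8.5667]].

Step 3 — invert S. det(S) = 3.4667·8.5667 - (-4.5333)² = 9.1467.
  S^{-1} = (1/det) · [[d, -b], [-b, a]] = [[0.9366, 0.4956],
 [0.4956, 0.379]].

Step 4 — quadratic form (x̄ - mu_0)^T · S^{-1} · (x̄ - mu_0):
  S^{-1} · (x̄ - mu_0) = (2.6348, 1.6472),
  (x̄ - mu_0)^T · [...] = (1.6667)·(2.6348) + (2.1667)·(1.6472) = 7.9604.

Step 5 — scale by n: T² = 6 · 7.9604 = 47.7624.

T² ≈ 47.7624


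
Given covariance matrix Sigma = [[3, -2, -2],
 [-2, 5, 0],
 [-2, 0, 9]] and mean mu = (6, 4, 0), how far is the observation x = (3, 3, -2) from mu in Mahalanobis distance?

Step 1 — centre the observation: (x - mu) = (-3, -1, -2).

Step 2 — invert Sigma (cofactor / det for 3×3, or solve directly):
  Sigma^{-1} = [[0.5696, 0.2278, 0.1266],
 [0.2278, 0.2911, 0.0506],
 [0.1266, 0.0506, 0.1392]].

Step 3 — form the quadratic (x - mu)^T · Sigma^{-1} · (x - mu):
  Sigma^{-1} · (x - mu) = (-2.1899, -1.0759, -0.7089).
  (x - mu)^T · [Sigma^{-1} · (x - mu)] = (-3)·(-2.1899) + (-1)·(-1.0759) + (-2)·(-0.7089) = 9.0633.

Step 4 — take square root: d = √(9.0633) ≈ 3.0105.

d(x, mu) = √(9.0633) ≈ 3.0105


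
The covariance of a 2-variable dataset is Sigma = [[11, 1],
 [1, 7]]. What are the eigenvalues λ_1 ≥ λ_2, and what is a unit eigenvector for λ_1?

Step 1 — characteristic polynomial of 2×2 Sigma:
  det(Sigma - λI) = λ² - trace · λ + det = 0.
  trace = 11 + 7 = 18, det = 11·7 - (1)² = 76.
Step 2 — discriminant:
  Δ = trace² - 4·det = 324 - 304 = 20.
Step 3 — eigenvalues:
  λ = (trace ± √Δ)/2 = (18 ± 4.4721)/2,
  λ_1 = 11.2361,  λ_2 = 6.7639.

Step 4 — unit eigenvector for λ_1: solve (Sigma - λ_1 I)v = 0. First row:
  (11 - 11.2361)·v_x + (1)·v_y = 0, i.e. (-0.2361)·v_x + (1)·v_y = 0,
  so v ∝ (b, λ_1 - a) = (1, 0.2361) = u.
  ||u|| = √((1)² + (0.2361)²) = √(1.0557) ≈ 1.0275,
  v_1 = u/||u|| ≈ (0.9732, 0.2298) (||v_1|| = 1).

λ_1 = 11.2361,  λ_2 = 6.7639;  v_1 ≈ (0.9732, 0.2298)


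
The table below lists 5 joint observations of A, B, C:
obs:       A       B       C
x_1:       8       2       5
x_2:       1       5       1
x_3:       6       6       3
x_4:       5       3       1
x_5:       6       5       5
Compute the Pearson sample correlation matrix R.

Step 1 — column means:
  mean(A) = (8 + 1 + 6 + 5 + 6) / 5 = 26/5 = 5.2
  mean(B) = (2 + 5 + 6 + 3 + 5) / 5 = 21/5 = 4.2
  mean(C) = (5 + 1 + 3 + 1 + 5) / 5 = 15/5 = 3

Step 2 — sample variances and covariances s[i,j] = (1/(n-1)) · Σ_k (x_{k,i} - mean_i) · (x_{k,j} - mean_j), with n-1 = 4:
  s[A,A] = ((2.8)·(2.8) + (-4.2)·(-4.2) + (0.8)·(0.8) + (-0.2)·(-0.2) + (0.8)·(0.8)) / 4 = 26.8/4 = 6.7
  s[A,B] = ((2.8)·(-2.2) + (-4.2)·(0.8) + (0.8)·(1.8) + (-0.2)·(-1.2) + (0.8)·(0.8)) / 4 = -7.2/4 = -1.8
  s[A,C] = ((2.8)·(2) + (-4.2)·(-2) + (0.8)·(0) + (-0.2)·(-2) + (0.8)·(2)) / 4 = 16/4 = 4
  s[B,B] = ((-2.2)·(-2.2) + (0.8)·(0.8) + (1.8)·(1.8) + (-1.2)·(-1.2) + (0.8)·(0.8)) / 4 = 10.8/4 = 2.7
  s[B,C] = ((-2.2)·(2) + (0.8)·(-2) + (1.8)·(0) + (-1.2)·(-2) + (0.8)·(2)) / 4 = -2/4 = -0.5
  s[C,C] = ((2)·(2) + (-2)·(-2) + (0)·(0) + (-2)·(-2) + (2)·(2)) / 4 = 16/4 = 4
  Sample standard deviations s_i = √(s[i,i]):
  s(A) = √(6.7) = 2.5884
  s(B) = √(2.7) = 1.6432
  s(C) = √(4) = 2

Step 3 — r_{ij} = s_{ij} / (s_i · s_j):
  r[A,A] = 1 (diagonal).
  r[A,B] = -1.8 / (2.5884 · 1.6432) = -1.8 / 4.2532 = -0.4232
  r[A,C] = 4 / (2.5884 · 2) = 4 / 5.1769 = 0.7727
  r[B,B] = 1 (diagonal).
  r[B,C] = -0.5 / (1.6432 · 2) = -0.5 / 3.2863 = -0.1521
  r[C,C] = 1 (diagonal).

R is symmetric with unit diagonal. Assembling:

R = [[1, -0.4232, 0.7727],
 [-0.4232, 1, -0.1521],
 [0.7727, -0.1521, 1]]


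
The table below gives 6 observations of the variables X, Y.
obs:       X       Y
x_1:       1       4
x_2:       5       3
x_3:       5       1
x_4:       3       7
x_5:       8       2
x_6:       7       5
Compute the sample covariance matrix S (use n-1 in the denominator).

Step 1 — column means:
  mean(X) = (1 + 5 + 5 + 3 + 8 + 7) / 6 = 29/6 = 4.8333
  mean(Y) = (4 + 3 + 1 + 7 + 2 + 5) / 6 = 22/6 = 3.6667

Step 2 — sample covariance S[i,j] = (1/(n-1)) · Σ_k (x_{k,i} - mean_i) · (x_{k,j} - mean_j), with n-1 = 5.
  S[X,X] = ((-3.8333)·(-3.8333) + (0.1667)·(0.1667) + (0.1667)·(0.1667) + (-1.8333)·(-1.8333) + (3.1667)·(3.1667) + (2.1667)·(2.1667)) / 5 = 32.8333/5 = 6.5667
  S[X,Y] = ((-3.8333)·(0.3333) + (0.1667)·(-0.6667) + (0.1667)·(-2.6667) + (-1.8333)·(3.3333) + (3.1667)·(-1.6667) + (2.1667)·(1.3333)) / 5 = -10.3333/5 = -2.0667
  S[Y,Y] = ((0.3333)·(0.3333) + (-0.6667)·(-0.6667) + (-2.6667)·(-2.6667) + (3.3333)·(3.3333) + (-1.6667)·(-1.6667) + (1.3333)·(1.3333)) / 5 = 23.3333/5 = 4.6667

S is symmetric (S[j,i] = S[i,j]). Assembling:

S = [[6.5667, -2.0667],
 [-2.0667, 4.6667]]


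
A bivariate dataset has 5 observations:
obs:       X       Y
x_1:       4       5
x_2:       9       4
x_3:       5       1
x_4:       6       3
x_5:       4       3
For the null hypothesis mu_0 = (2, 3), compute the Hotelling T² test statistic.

Step 1 — sample mean vector:
  mean(X) = (4 + 9 + 5 + 6 + 4) / 5 = 28/5 = 5.6
  mean(Y) = (5 + 4 + 1 + 3 + 3) / 5 = 16/5 = 3.2
  x̄ = (5.6, 3.2),  deviation x̄ - mu_0 = (5.6, 3.2) - (2, 3) = (3.6, 0.2).

Step 2 — sample covariance matrix, S[i,j] = (1/(n-1)) · Σ_k (x_{k,i} - mean_i) · (x_{k,j} - mean_j), divisor n-1 = 4:
  S[X,X] = ((-1.6)·(-1.6) + (3.4)·(3.4) + (-0.6)·(-0.6) + (0.4)·(0.4) + (-1.6)·(-1.6)) / 4 = 17.2/4 = 4.3
  S[X,Y] = ((-1.6)·(1.8) + (3.4)·(0.8) + (-0.6)·(-2.2) + (0.4)·(-0.2) + (-1.6)·(-0.2)) / 4 = 1.4/4 = 0.35
  S[Y,Y] = ((1.8)·(1.8) + (0.8)·(0.8) + (-2.2)·(-2.2) + (-0.2)·(-0.2) + (-0.2)·(-0.2)) / 4 = 8.8/4 = 2.2
  S = [[4.3, 0.35],
 [0.35, 2.2]].

Step 3 — invert S. det(S) = 4.3·2.2 - (0.35)² = 9.3375.
  S^{-1} = (1/det) · [[d, -b], [-b, a]] = [[0.2356, -0.0375],
 [-0.0375, 0.4605]].

Step 4 — quadratic form (x̄ - mu_0)^T · S^{-1} · (x̄ - mu_0):
  S^{-1} · (x̄ - mu_0) = (0.8407, -0.0428),
  (x̄ - mu_0)^T · [...] = (3.6)·(0.8407) + (0.2)·(-0.0428) = 3.0179.

Step 5 — scale by n: T² = 5 · 3.0179 = 15.0897.

T² ≈ 15.0897


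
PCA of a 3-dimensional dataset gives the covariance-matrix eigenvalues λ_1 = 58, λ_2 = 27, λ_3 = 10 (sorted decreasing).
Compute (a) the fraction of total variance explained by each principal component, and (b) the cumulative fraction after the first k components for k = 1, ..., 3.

Step 1 — total variance = trace(Sigma) = Σ λ_i = 58 + 27 + 10 = 95.

Step 2 — fraction explained by component i = λ_i / Σ λ:
  PC1: 58/95 = 0.6105
  PC2: 27/95 = 0.2842
  PC3: 10/95 = 0.1053

Step 3 — cumulative fraction after k components = (λ_1 + ... + λ_k) / Σ λ:
  k = 1: 58/95 = 0.6105
  k = 2: (58 + 27)/95 = 85/95 = 0.8947
  k = 3: (58 + 27 + 10)/95 = 95/95 = 1

Summary (fraction, with percent):

explained: PC1 0.6105 (61.05%), PC2 0.2842 (28.42%), PC3 0.1053 (10.53%);  cumulative: 0.6105, 0.8947, 1


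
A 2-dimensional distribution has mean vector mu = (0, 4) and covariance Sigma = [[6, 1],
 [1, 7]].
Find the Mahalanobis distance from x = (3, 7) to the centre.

Step 1 — centre the observation: (x - mu) = (3, 3).

Step 2 — invert Sigma. det(Sigma) = 6·7 - (1)² = 41.
  Sigma^{-1} = (1/det) · [[d, -b], [-b, a]] = [[0.1707, -0.0244],
 [-0.0244, 0.1463]].

Step 3 — form the quadratic (x - mu)^T · Sigma^{-1} · (x - mu):
  Sigma^{-1} · (x - mu) = (0.439, 0.3659).
  (x - mu)^T · [Sigma^{-1} · (x - mu)] = (3)·(0.439) + (3)·(0.3659) = 2.4146.

Step 4 — take square root: d = √(2.4146) ≈ 1.5539.

d(x, mu) = √(2.4146) ≈ 1.5539


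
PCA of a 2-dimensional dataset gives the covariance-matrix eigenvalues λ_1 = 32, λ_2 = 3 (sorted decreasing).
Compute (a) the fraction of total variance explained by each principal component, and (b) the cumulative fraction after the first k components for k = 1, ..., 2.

Step 1 — total variance = trace(Sigma) = Σ λ_i = 32 + 3 = 35.

Step 2 — fraction explained by component i = λ_i / Σ λ:
  PC1: 32/35 = 0.9143
  PC2: 3/35 = 0.0857

Step 3 — cumulative fraction after k components = (λ_1 + ... + λ_k) / Σ λ:
  k = 1: 32/35 = 0.9143
  k = 2: (32 + 3)/35 = 35/35 = 1

Summary (fraction, with percent):

explained: PC1 0.9143 (91.43%), PC2 0.0857 (8.57%);  cumulative: 0.9143, 1


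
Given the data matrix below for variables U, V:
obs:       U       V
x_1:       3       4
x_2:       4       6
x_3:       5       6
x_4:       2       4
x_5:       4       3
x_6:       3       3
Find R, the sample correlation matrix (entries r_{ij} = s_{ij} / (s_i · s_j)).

Step 1 — column means:
  mean(U) = (3 + 4 + 5 + 2 + 4 + 3) / 6 = 21/6 = 3.5
  mean(V) = (4 + 6 + 6 + 4 + 3 + 3) / 6 = 26/6 = 4.3333

Step 2 — sample variances and covariances s[i,j] = (1/(n-1)) · Σ_k (x_{k,i} - mean_i) · (x_{k,j} - mean_j), with n-1 = 5:
  s[U,U] = ((-0.5)·(-0.5) + (0.5)·(0.5) + (1.5)·(1.5) + (-1.5)·(-1.5) + (0.5)·(0.5) + (-0.5)·(-0.5)) / 5 = 5.5/5 = 1.1
  s[U,V] = ((-0.5)·(-0.3333) + (0.5)·(1.6667) + (1.5)·(1.6667) + (-1.5)·(-0.3333) + (0.5)·(-1.3333) + (-0.5)·(-1.3333)) / 5 = 4/5 = 0.8
  s[V,V] = ((-0.3333)·(-0.3333) + (1.6667)·(1.6667) + (1.6667)·(1.6667) + (-0.3333)·(-0.3333) + (-1.3333)·(-1.3333) + (-1.3333)·(-1.3333)) / 5 = 9.3333/5 = 1.8667
  Sample standard deviations s_i = √(s[i,i]):
  s(U) = √(1.1) = 1.0488
  s(V) = √(1.8667) = 1.3663

Step 3 — r_{ij} = s_{ij} / (s_i · s_j):
  r[U,U] = 1 (diagonal).
  r[U,V] = 0.8 / (1.0488 · 1.3663) = 0.8 / 1.4329 = 0.5583
  r[V,V] = 1 (diagonal).

R is symmetric with unit diagonal. Assembling:

R = [[1, 0.5583],
 [0.5583, 1]]


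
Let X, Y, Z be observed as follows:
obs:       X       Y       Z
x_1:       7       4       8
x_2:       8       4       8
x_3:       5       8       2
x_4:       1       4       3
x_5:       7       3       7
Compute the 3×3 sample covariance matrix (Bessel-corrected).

Step 1 — column means:
  mean(X) = (7 + 8 + 5 + 1 + 7) / 5 = 28/5 = 5.6
  mean(Y) = (4 + 4 + 8 + 4 + 3) / 5 = 23/5 = 4.6
  mean(Z) = (8 + 8 + 2 + 3 + 7) / 5 = 28/5 = 5.6

Step 2 — sample covariance S[i,j] = (1/(n-1)) · Σ_k (x_{k,i} - mean_i) · (x_{k,j} - mean_j), with n-1 = 4.
  S[X,X] = ((1.4)·(1.4) + (2.4)·(2.4) + (-0.6)·(-0.6) + (-4.6)·(-4.6) + (1.4)·(1.4)) / 4 = 31.2/4 = 7.8
  S[X,Y] = ((1.4)·(-0.6) + (2.4)·(-0.6) + (-0.6)·(3.4) + (-4.6)·(-0.6) + (1.4)·(-1.6)) / 4 = -3.8/4 = -0.95
  S[X,Z] = ((1.4)·(2.4) + (2.4)·(2.4) + (-0.6)·(-3.6) + (-4.6)·(-2.6) + (1.4)·(1.4)) / 4 = 25.2/4 = 6.3
  S[Y,Y] = ((-0.6)·(-0.6) + (-0.6)·(-0.6) + (3.4)·(3.4) + (-0.6)·(-0.6) + (-1.6)·(-1.6)) / 4 = 15.2/4 = 3.8
  S[Y,Z] = ((-0.6)·(2.4) + (-0.6)·(2.4) + (3.4)·(-3.6) + (-0.6)·(-2.6) + (-1.6)·(1.4)) / 4 = -15.8/4 = -3.95
  S[Z,Z] = ((2.4)·(2.4) + (2.4)·(2.4) + (-3.6)·(-3.6) + (-2.6)·(-2.6) + (1.4)·(1.4)) / 4 = 33.2/4 = 8.3

S is symmetric (S[j,i] = S[i,j]). Assembling:

S = [[7.8, -0.95, 6.3],
 [-0.95, 3.8, -3.95],
 [6.3, -3.95, 8.3]]


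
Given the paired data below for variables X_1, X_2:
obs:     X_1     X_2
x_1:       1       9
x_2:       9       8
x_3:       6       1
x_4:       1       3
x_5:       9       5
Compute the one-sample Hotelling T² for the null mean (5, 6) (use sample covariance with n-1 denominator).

Step 1 — sample mean vector:
  mean(X_1) = (1 + 9 + 6 + 1 + 9) / 5 = 26/5 = 5.2
  mean(X_2) = (9 + 8 + 1 + 3 + 5) / 5 = 26/5 = 5.2
  x̄ = (5.2, 5.2),  deviation x̄ - mu_0 = (5.2, 5.2) - (5, 6) = (0.2, -0.8).

Step 2 — sample covariance matrix, S[i,j] = (1/(n-1)) · Σ_k (x_{k,i} - mean_i) · (x_{k,j} - mean_j), divisor n-1 = 4:
  S[X_1,X_1] = ((-4.2)·(-4.2) + (3.8)·(3.8) + (0.8)·(0.8) + (-4.2)·(-4.2) + (3.8)·(3.8)) / 4 = 64.8/4 = 16.2
  S[X_1,X_2] = ((-4.2)·(3.8) + (3.8)·(2.8) + (0.8)·(-4.2) + (-4.2)·(-2.2) + (3.8)·(-0.2)) / 4 = -0.2/4 = -0.05
  S[X_2,X_2] = ((3.8)·(3.8) + (2.8)·(2.8) + (-4.2)·(-4.2) + (-2.2)·(-2.2) + (-0.2)·(-0.2)) / 4 = 44.8/4 = 11.2
  S = [[16.2, -0.05],
 [-0.05, 11.2]].

Step 3 — invert S. det(S) = 16.2·11.2 - (-0.05)² = 181.4375.
  S^{-1} = (1/det) · [[d, -b], [-b, a]] = [[0.0617, 0.0003],
 [0.0003, 0.0893]].

Step 4 — quadratic form (x̄ - mu_0)^T · S^{-1} · (x̄ - mu_0):
  S^{-1} · (x̄ - mu_0) = (0.0121, -0.0714),
  (x̄ - mu_0)^T · [...] = (0.2)·(0.0121) + (-0.8)·(-0.0714) = 0.0595.

Step 5 — scale by n: T² = 5 · 0.0595 = 0.2976.

T² ≈ 0.2976


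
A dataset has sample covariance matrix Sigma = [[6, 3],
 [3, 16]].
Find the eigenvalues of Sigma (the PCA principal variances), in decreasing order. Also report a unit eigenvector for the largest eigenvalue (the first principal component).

Step 1 — characteristic polynomial of 2×2 Sigma:
  det(Sigma - λI) = λ² - trace · λ + det = 0.
  trace = 6 + 16 = 22, det = 6·16 - (3)² = 87.
Step 2 — discriminant:
  Δ = trace² - 4·det = 484 - 348 = 136.
Step 3 — eigenvalues:
  λ = (trace ± √Δ)/2 = (22 ± 11.6619)/2,
  λ_1 = 16.831,  λ_2 = 5.169.

Step 4 — unit eigenvector for λ_1: solve (Sigma - λ_1 I)v = 0. First row:
  (6 - 16.831)·v_x + (3)·v_y = 0, i.e. (-10.831)·v_x + (3)·v_y = 0,
  so v ∝ (b, λ_1 - a) = (3, 10.831) = u.
  ||u|| = √((3)² + (10.831)²) = √(126.3095) ≈ 11.2388,
  v_1 = u/||u|| ≈ (0.2669, 0.9637) (||v_1|| = 1).

λ_1 = 16.831,  λ_2 = 5.169;  v_1 ≈ (0.2669, 0.9637)


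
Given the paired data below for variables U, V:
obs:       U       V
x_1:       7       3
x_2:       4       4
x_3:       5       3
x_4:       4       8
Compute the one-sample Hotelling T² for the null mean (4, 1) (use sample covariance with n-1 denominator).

Step 1 — sample mean vector:
  mean(U) = (7 + 4 + 5 + 4) / 4 = 20/4 = 5
  mean(V) = (3 + 4 + 3 + 8) / 4 = 18/4 = 4.5
  x̄ = (5, 4.5),  deviation x̄ - mu_0 = (5, 4.5) - (4, 1) = (1, 3.5).

Step 2 — sample covariance matrix, S[i,j] = (1/(n-1)) · Σ_k (x_{k,i} - mean_i) · (x_{k,j} - mean_j), divisor n-1 = 3:
  S[U,U] = ((2)·(2) + (-1)·(-1) + (0)·(0) + (-1)·(-1)) / 3 = 6/3 = 2
  S[U,V] = ((2)·(-1.5) + (-1)·(-0.5) + (0)·(-1.5) + (-1)·(3.5)) / 3 = -6/3 = -2
  S[V,V] = ((-1.5)·(-1.5) + (-0.5)·(-0.5) + (-1.5)·(-1.5) + (3.5)·(3.5)) / 3 = 17/3 = 5.6667
  S = [[2, -2],
 [-2, 5.6667]].

Step 3 — invert S. det(S) = 2·5.6667 - (-2)² = 7.3333.
  S^{-1} = (1/det) · [[d, -b], [-b, a]] = [[0.7727, 0.2727],
 [0.2727, 0.2727]].

Step 4 — quadratic form (x̄ - mu_0)^T · S^{-1} · (x̄ - mu_0):
  S^{-1} · (x̄ - mu_0) = (1.7273, 1.2273),
  (x̄ - mu_0)^T · [...] = (1)·(1.7273) + (3.5)·(1.2273) = 6.0227.

Step 5 — scale by n: T² = 4 · 6.0227 = 24.0909.

T² ≈ 24.0909


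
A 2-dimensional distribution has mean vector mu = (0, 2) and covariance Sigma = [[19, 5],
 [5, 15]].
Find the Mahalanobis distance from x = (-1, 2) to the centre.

Step 1 — centre the observation: (x - mu) = (-1, 0).

Step 2 — invert Sigma. det(Sigma) = 19·15 - (5)² = 260.
  Sigma^{-1} = (1/det) · [[d, -b], [-b, a]] = [[0.0577, -0.0192],
 [-0.0192, 0.0731]].

Step 3 — form the quadratic (x - mu)^T · Sigma^{-1} · (x - mu):
  Sigma^{-1} · (x - mu) = (-0.0577, 0.0192).
  (x - mu)^T · [Sigma^{-1} · (x - mu)] = (-1)·(-0.0577) + (0)·(0.0192) = 0.0577.

Step 4 — take square root: d = √(0.0577) ≈ 0.2402.

d(x, mu) = √(0.0577) ≈ 0.2402


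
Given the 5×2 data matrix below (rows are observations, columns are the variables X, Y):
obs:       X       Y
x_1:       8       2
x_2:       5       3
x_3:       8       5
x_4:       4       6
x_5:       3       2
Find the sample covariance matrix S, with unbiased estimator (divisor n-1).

Step 1 — column means:
  mean(X) = (8 + 5 + 8 + 4 + 3) / 5 = 28/5 = 5.6
  mean(Y) = (2 + 3 + 5 + 6 + 2) / 5 = 18/5 = 3.6

Step 2 — sample covariance S[i,j] = (1/(n-1)) · Σ_k (x_{k,i} - mean_i) · (x_{k,j} - mean_j), with n-1 = 4.
  S[X,X] = ((2.4)·(2.4) + (-0.6)·(-0.6) + (2.4)·(2.4) + (-1.6)·(-1.6) + (-2.6)·(-2.6)) / 4 = 21.2/4 = 5.3
  S[X,Y] = ((2.4)·(-1.6) + (-0.6)·(-0.6) + (2.4)·(1.4) + (-1.6)·(2.4) + (-2.6)·(-1.6)) / 4 = 0.2/4 = 0.05
  S[Y,Y] = ((-1.6)·(-1.6) + (-0.6)·(-0.6) + (1.4)·(1.4) + (2.4)·(2.4) + (-1.6)·(-1.6)) / 4 = 13.2/4 = 3.3

S is symmetric (S[j,i] = S[i,j]). Assembling:

S = [[5.3, 0.05],
 [0.05, 3.3]]


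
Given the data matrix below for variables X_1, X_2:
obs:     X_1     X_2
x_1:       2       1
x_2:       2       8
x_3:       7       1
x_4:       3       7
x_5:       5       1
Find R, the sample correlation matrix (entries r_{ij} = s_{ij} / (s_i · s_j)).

Step 1 — column means:
  mean(X_1) = (2 + 2 + 7 + 3 + 5) / 5 = 19/5 = 3.8
  mean(X_2) = (1 + 8 + 1 + 7 + 1) / 5 = 18/5 = 3.6

Step 2 — sample variances and covariances s[i,j] = (1/(n-1)) · Σ_k (x_{k,i} - mean_i) · (x_{k,j} - mean_j), with n-1 = 4:
  s[X_1,X_1] = ((-1.8)·(-1.8) + (-1.8)·(-1.8) + (3.2)·(3.2) + (-0.8)·(-0.8) + (1.2)·(1.2)) / 4 = 18.8/4 = 4.7
  s[X_1,X_2] = ((-1.8)·(-2.6) + (-1.8)·(4.4) + (3.2)·(-2.6) + (-0.8)·(3.4) + (1.2)·(-2.6)) / 4 = -17.4/4 = -4.35
  s[X_2,X_2] = ((-2.6)·(-2.6) + (4.4)·(4.4) + (-2.6)·(-2.6) + (3.4)·(3.4) + (-2.6)·(-2.6)) / 4 = 51.2/4 = 12.8
  Sample standard deviations s_i = √(s[i,i]):
  s(X_1) = √(4.7) = 2.1679
  s(X_2) = √(12.8) = 3.5777

Step 3 — r_{ij} = s_{ij} / (s_i · s_j):
  r[X_1,X_1] = 1 (diagonal).
  r[X_1,X_2] = -4.35 / (2.1679 · 3.5777) = -4.35 / 7.7563 = -0.5608
  r[X_2,X_2] = 1 (diagonal).

R is symmetric with unit diagonal. Assembling:

R = [[1, -0.5608],
 [-0.5608, 1]]


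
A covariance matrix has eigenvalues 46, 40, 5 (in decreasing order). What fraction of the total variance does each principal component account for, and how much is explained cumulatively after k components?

Step 1 — total variance = trace(Sigma) = Σ λ_i = 46 + 40 + 5 = 91.

Step 2 — fraction explained by component i = λ_i / Σ λ:
  PC1: 46/91 = 0.5055
  PC2: 40/91 = 0.4396
  PC3: 5/91 = 0.0549

Step 3 — cumulative fraction after k components = (λ_1 + ... + λ_k) / Σ λ:
  k = 1: 46/91 = 0.5055
  k = 2: (46 + 40)/91 = 86/91 = 0.9451
  k = 3: (46 + 40 + 5)/91 = 91/91 = 1

Summary (fraction, with percent):

explained: PC1 0.5055 (50.55%), PC2 0.4396 (43.96%), PC3 0.0549 (5.49%);  cumulative: 0.5055, 0.9451, 1


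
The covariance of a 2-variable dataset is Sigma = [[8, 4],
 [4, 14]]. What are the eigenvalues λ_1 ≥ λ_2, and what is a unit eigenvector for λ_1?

Step 1 — characteristic polynomial of 2×2 Sigma:
  det(Sigma - λI) = λ² - trace · λ + det = 0.
  trace = 8 + 14 = 22, det = 8·14 - (4)² = 96.
Step 2 — discriminant:
  Δ = trace² - 4·det = 484 - 384 = 100.
Step 3 — eigenvalues:
  λ = (trace ± √Δ)/2 = (22 ± 10)/2,
  λ_1 = 16,  λ_2 = 6.

Step 4 — unit eigenvector for λ_1: solve (Sigma - λ_1 I)v = 0. First row:
  (8 - 16)·v_x + (4)·v_y = 0, i.e. (-8)·v_x + (4)·v_y = 0,
  so v ∝ (b, λ_1 - a) = (4, 8) = u.
  ||u|| = √((4)² + (8)²) = √(80) ≈ 8.9443,
  v_1 = u/||u|| ≈ (0.4472, 0.8944) (||v_1|| = 1).

λ_1 = 16,  λ_2 = 6;  v_1 ≈ (0.4472, 0.8944)


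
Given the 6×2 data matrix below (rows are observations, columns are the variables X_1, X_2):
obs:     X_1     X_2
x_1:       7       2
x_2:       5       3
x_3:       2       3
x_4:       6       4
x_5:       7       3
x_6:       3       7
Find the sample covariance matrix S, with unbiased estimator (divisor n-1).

Step 1 — column means:
  mean(X_1) = (7 + 5 + 2 + 6 + 7 + 3) / 6 = 30/6 = 5
  mean(X_2) = (2 + 3 + 3 + 4 + 3 + 7) / 6 = 22/6 = 3.6667

Step 2 — sample covariance S[i,j] = (1/(n-1)) · Σ_k (x_{k,i} - mean_i) · (x_{k,j} - mean_j), with n-1 = 5.
  S[X_1,X_1] = ((2)·(2) + (0)·(0) + (-3)·(-3) + (1)·(1) + (2)·(2) + (-2)·(-2)) / 5 = 22/5 = 4.4
  S[X_1,X_2] = ((2)·(-1.6667) + (0)·(-0.6667) + (-3)·(-0.6667) + (1)·(0.3333) + (2)·(-0.6667) + (-2)·(3.3333)) / 5 = -9/5 = -1.8
  S[X_2,X_2] = ((-1.6667)·(-1.6667) + (-0.6667)·(-0.6667) + (-0.6667)·(-0.6667) + (0.3333)·(0.3333) + (-0.6667)·(-0.6667) + (3.3333)·(3.3333)) / 5 = 15.3333/5 = 3.0667

S is symmetric (S[j,i] = S[i,j]). Assembling:

S = [[4.4, -1.8],
 [-1.8, 3.0667]]


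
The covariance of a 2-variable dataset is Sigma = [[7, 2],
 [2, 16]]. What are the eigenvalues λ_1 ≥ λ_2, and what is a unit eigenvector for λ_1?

Step 1 — characteristic polynomial of 2×2 Sigma:
  det(Sigma - λI) = λ² - trace · λ + det = 0.
  trace = 7 + 16 = 23, det = 7·16 - (2)² = 108.
Step 2 — discriminant:
  Δ = trace² - 4·det = 529 - 432 = 97.
Step 3 — eigenvalues:
  λ = (trace ± √Δ)/2 = (23 ± 9.8489)/2,
  λ_1 = 16.4244,  λ_2 = 6.5756.

Step 4 — unit eigenvector for λ_1: solve (Sigma - λ_1 I)v = 0. First row:
  (7 - 16.4244)·v_x + (2)·v_y = 0, i.e. (-9.4244)·v_x + (2)·v_y = 0,
  so v ∝ (b, λ_1 - a) = (2, 9.4244) = u.
  ||u|| = √((2)² + (9.4244)²) = √(92.8199) ≈ 9.6343,
  v_1 = u/||u|| ≈ (0.2076, 0.9782) (||v_1|| = 1).

λ_1 = 16.4244,  λ_2 = 6.5756;  v_1 ≈ (0.2076, 0.9782)


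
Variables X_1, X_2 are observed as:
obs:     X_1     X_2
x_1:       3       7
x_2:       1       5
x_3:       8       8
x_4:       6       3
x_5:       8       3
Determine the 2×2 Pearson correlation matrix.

Step 1 — column means:
  mean(X_1) = (3 + 1 + 8 + 6 + 8) / 5 = 26/5 = 5.2
  mean(X_2) = (7 + 5 + 8 + 3 + 3) / 5 = 26/5 = 5.2

Step 2 — sample variances and covariances s[i,j] = (1/(n-1)) · Σ_k (x_{k,i} - mean_i) · (x_{k,j} - mean_j), with n-1 = 4:
  s[X_1,X_1] = ((-2.2)·(-2.2) + (-4.2)·(-4.2) + (2.8)·(2.8) + (0.8)·(0.8) + (2.8)·(2.8)) / 4 = 38.8/4 = 9.7
  s[X_1,X_2] = ((-2.2)·(1.8) + (-4.2)·(-0.2) + (2.8)·(2.8) + (0.8)·(-2.2) + (2.8)·(-2.2)) / 4 = -3.2/4 = -0.8
  s[X_2,X_2] = ((1.8)·(1.8) + (-0.2)·(-0.2) + (2.8)·(2.8) + (-2.2)·(-2.2) + (-2.2)·(-2.2)) / 4 = 20.8/4 = 5.2
  Sample standard deviations s_i = √(s[i,i]):
  s(X_1) = √(9.7) = 3.1145
  s(X_2) = √(5.2) = 2.2804

Step 3 — r_{ij} = s_{ij} / (s_i · s_j):
  r[X_1,X_1] = 1 (diagonal).
  r[X_1,X_2] = -0.8 / (3.1145 · 2.2804) = -0.8 / 7.1021 = -0.1126
  r[X_2,X_2] = 1 (diagonal).

R is symmetric with unit diagonal. Assembling:

R = [[1, -0.1126],
 [-0.1126, 1]]


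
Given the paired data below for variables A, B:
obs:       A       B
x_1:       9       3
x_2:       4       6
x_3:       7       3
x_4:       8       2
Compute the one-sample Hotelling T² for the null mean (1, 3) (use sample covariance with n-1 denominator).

Step 1 — sample mean vector:
  mean(A) = (9 + 4 + 7 + 8) / 4 = 28/4 = 7
  mean(B) = (3 + 6 + 3 + 2) / 4 = 14/4 = 3.5
  x̄ = (7, 3.5),  deviation x̄ - mu_0 = (7, 3.5) - (1, 3) = (6, 0.5).

Step 2 — sample covariance matrix, S[i,j] = (1/(n-1)) · Σ_k (x_{k,i} - mean_i) · (x_{k,j} - mean_j), divisor n-1 = 3:
  S[A,A] = ((2)·(2) + (-3)·(-3) + (0)·(0) + (1)·(1)) / 3 = 14/3 = 4.6667
  S[A,B] = ((2)·(-0.5) + (-3)·(2.5) + (0)·(-0.5) + (1)·(-1.5)) / 3 = -10/3 = -3.3333
  S[B,B] = ((-0.5)·(-0.5) + (2.5)·(2.5) + (-0.5)·(-0.5) + (-1.5)·(-1.5)) / 3 = 9/3 = 3
  S = [[4.6667, -3.3333],
 [-3.3333, 3]].

Step 3 — invert S. det(S) = 4.6667·3 - (-3.3333)² = 2.8889.
  S^{-1} = (1/det) · [[d, -b], [-b, a]] = [[1.0385, 1.1538],
 [1.1538, 1.6154]].

Step 4 — quadratic form (x̄ - mu_0)^T · S^{-1} · (x̄ - mu_0):
  S^{-1} · (x̄ - mu_0) = (6.8077, 7.7308),
  (x̄ - mu_0)^T · [...] = (6)·(6.8077) + (0.5)·(7.7308) = 44.7115.

Step 5 — scale by n: T² = 4 · 44.7115 = 178.8462.

T² ≈ 178.8462


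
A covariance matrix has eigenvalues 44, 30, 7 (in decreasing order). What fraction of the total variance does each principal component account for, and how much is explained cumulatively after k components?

Step 1 — total variance = trace(Sigma) = Σ λ_i = 44 + 30 + 7 = 81.

Step 2 — fraction explained by component i = λ_i / Σ λ:
  PC1: 44/81 = 0.5432
  PC2: 30/81 = 0.3704
  PC3: 7/81 = 0.0864

Step 3 — cumulative fraction after k components = (λ_1 + ... + λ_k) / Σ λ:
  k = 1: 44/81 = 0.5432
  k = 2: (44 + 30)/81 = 74/81 = 0.9136
  k = 3: (44 + 30 + 7)/81 = 81/81 = 1

Summary (fraction, with percent):

explained: PC1 0.5432 (54.32%), PC2 0.3704 (37.04%), PC3 0.0864 (8.64%);  cumulative: 0.5432, 0.9136, 1


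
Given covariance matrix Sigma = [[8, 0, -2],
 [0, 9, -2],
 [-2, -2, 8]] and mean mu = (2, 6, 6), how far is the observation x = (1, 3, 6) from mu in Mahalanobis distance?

Step 1 — centre the observation: (x - mu) = (-1, -3, 0).

Step 2 — invert Sigma (cofactor / det for 3×3, or solve directly):
  Sigma^{-1} = [[0.1339, 0.0079, 0.0354],
 [0.0079, 0.1181, 0.0315],
 [0.0354, 0.0315, 0.1417]].

Step 3 — form the quadratic (x - mu)^T · Sigma^{-1} · (x - mu):
  Sigma^{-1} · (x - mu) = (-0.1575, -0.3622, -0.1299).
  (x - mu)^T · [Sigma^{-1} · (x - mu)] = (-1)·(-0.1575) + (-3)·(-0.3622) + (0)·(-0.1299) = 1.2441.

Step 4 — take square root: d = √(1.2441) ≈ 1.1154.

d(x, mu) = √(1.2441) ≈ 1.1154
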